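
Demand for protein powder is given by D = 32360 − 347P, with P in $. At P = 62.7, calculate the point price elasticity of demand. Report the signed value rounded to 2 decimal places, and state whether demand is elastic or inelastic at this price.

-2.05; elastic

dD/dP = −347. At P = 62.7, D = 32360 − 347(62.7) = 10603.1.
Ed = (dD/dP)·(P/D) = −347 × (62.7/10603.1) = -2.0519…
|Ed| = 2.05 > 1, so demand is elastic.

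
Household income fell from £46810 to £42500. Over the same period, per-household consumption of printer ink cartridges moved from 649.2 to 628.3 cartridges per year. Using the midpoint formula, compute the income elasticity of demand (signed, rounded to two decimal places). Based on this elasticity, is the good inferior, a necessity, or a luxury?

0.34; necessity

%ΔQ = (628.3 − 649.2)/[( 649.2 + 628.3)/2] = -20.9/638.75 = -0.032720…
%ΔIncome = (42500 − 46810)/[( 46810 + 42500)/2] = -4310/44655 = -0.096517…
E_income = (-20.9/638.75) / (-4310/44655) = 0.3390…
0 < E_income < 1 ⇒ normal good, necessity.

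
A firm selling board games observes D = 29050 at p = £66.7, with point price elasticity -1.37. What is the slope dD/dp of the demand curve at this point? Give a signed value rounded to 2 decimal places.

-596.68

Ed = (dD/dp)·(p/D) ⇒ dD/dp = Ed·D/p = (-1.37)·29050/66.7 = -596.6791…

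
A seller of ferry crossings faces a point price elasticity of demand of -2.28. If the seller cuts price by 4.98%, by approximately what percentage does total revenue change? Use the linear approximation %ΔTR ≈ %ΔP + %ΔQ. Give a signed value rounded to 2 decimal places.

+6.37%

%ΔQ ≈ Ed × %ΔP = (-2.28) × (-4.98%) = +11.3544%
%ΔTR ≈ %ΔP + %ΔQ = (-4.98%) + (+11.3544%) = +6.3744%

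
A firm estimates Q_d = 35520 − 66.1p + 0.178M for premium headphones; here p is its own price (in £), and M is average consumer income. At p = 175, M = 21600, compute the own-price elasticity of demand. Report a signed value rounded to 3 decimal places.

-0.416

At the given values, Q_d = 35520 − 66.1(175) + 0.178(21600) = 27797.3.
∂Q_d/∂p = −66.1.
E = (-66.1) × (175/27797.3) = -0.41613…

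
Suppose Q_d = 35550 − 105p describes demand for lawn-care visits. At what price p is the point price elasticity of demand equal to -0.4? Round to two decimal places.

96.73

Ed = −105p/(35550 − 105p). Set this equal to -0.4:
105p = 0.4·(35550 − 105p) ⇒ 105p(1 + 0.4) = 0.4·35550
p = 0.4·35550 / (105·1.4) = 96.7346…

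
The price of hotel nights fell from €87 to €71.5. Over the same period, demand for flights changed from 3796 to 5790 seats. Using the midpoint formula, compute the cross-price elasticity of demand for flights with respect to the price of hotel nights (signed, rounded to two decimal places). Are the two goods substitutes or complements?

-2.13; complements

%ΔQ_{flights} = (5790 − 3796)/avg = 1994/4793 = 0.416023…
%ΔP_{hotel nights} = (71.5 − 87)/avg = -15.5/79.25 = -0.195583…
E_cross = (1994/4793) / (-15.5/79.25) = -2.1270…
E_cross < 0 ⇒ the goods are complements.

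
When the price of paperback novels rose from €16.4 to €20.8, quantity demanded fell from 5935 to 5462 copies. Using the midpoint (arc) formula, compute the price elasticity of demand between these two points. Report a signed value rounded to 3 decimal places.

%ΔQ = (5462 − 5935) / [(5935 + 5462)/2] = -473/5698.5 = -0.083004…
%ΔP = (20.8 − 16.4) / [(16.4 + 20.8)/2] = 4.4/18.6 = 0.236559…
Arc Ed = %ΔQ / %ΔP = (-473/5698.5) / (4.4/18.6) = -0.35088…

-0.351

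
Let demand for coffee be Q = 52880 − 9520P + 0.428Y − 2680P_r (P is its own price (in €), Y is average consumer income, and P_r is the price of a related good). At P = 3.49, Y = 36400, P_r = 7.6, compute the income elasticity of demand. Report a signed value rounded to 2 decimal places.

1.05

At the given values, Q = 52880 − 9520(3.49) + 0.428(36400) − 2680(7.6) = 14866.4.
∂Q/∂Y = 0.428.
E = (0.428) × (36400/14866.4) = 1.0479…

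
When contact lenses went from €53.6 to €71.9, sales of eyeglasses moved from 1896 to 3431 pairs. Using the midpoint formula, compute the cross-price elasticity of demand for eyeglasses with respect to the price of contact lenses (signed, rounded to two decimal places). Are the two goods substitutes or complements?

%ΔQ_{eyeglasses} = (3431 − 1896)/avg = 1535/2663.5 = 0.576309…
%ΔP_{contact lenses} = (71.9 − 53.6)/avg = 18.3/62.75 = 0.291633…
E_cross = (1535/2663.5) / (18.3/62.75) = 1.9761…
E_cross > 0 ⇒ the goods are substitutes.

1.98; substitutes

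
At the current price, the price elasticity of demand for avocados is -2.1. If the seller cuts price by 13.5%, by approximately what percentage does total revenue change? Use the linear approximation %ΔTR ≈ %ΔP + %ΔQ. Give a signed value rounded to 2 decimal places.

+14.85%

%ΔQ ≈ Ed × %ΔP = (-2.1) × (-13.5%) = +28.3500%
%ΔTR ≈ %ΔP + %ΔQ = (-13.5%) + (+28.3500%) = +14.8500%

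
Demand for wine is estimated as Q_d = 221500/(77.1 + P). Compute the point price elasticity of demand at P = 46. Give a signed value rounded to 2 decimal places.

-0.37

dQ_d/dP = −221500/(77.1 + P)² = -14.617. At P = 46, Q_d = 1799.35.
Ed = (dQ_d/dP)·(P/Q_d) = (-14.617) × (46/1799.35) = -0.3736…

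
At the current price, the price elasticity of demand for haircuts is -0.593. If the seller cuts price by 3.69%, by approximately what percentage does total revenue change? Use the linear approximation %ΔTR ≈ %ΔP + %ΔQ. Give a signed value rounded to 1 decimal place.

%ΔQ ≈ Ed × %ΔP = (-0.593) × (-3.69%) = +2.1882%
%ΔTR ≈ %ΔP + %ΔQ = (-3.69%) + (+2.1882%) = -1.5018%

-1.5%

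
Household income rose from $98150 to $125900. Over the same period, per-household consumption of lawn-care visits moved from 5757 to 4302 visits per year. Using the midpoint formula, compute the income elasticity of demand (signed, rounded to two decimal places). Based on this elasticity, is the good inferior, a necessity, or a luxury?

%ΔQ = (4302 − 5757)/[( 5757 + 4302)/2] = -1455/5029.5 = -0.289293…
%ΔIncome = (125900 − 98150)/[( 98150 + 125900)/2] = 27750/112025 = 0.247712…
E_income = (-1455/5029.5) / (27750/112025) = -1.1678…
E_income < 0 ⇒ inferior good.

-1.17; inferior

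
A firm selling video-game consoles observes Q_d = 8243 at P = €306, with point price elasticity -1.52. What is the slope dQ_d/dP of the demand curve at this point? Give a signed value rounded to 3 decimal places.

Ed = (dQ_d/dP)·(P/Q_d) ⇒ dQ_d/dP = Ed·Q_d/P = (-1.52)·8243/306 = -40.94562…

-40.946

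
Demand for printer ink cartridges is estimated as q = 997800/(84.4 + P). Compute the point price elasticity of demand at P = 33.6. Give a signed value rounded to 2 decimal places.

-0.28

dq/dP = −997800/(84.4 + P)² = -71.6604. At P = 33.6, q = 8455.93.
Ed = (dq/dP)·(P/q) = (-71.6604) × (33.6/8455.93) = -0.2847…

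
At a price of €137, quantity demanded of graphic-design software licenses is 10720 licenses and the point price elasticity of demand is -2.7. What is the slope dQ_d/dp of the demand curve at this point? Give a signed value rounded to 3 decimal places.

-211.270

Ed = (dQ_d/dp)·(p/Q_d) ⇒ dQ_d/dp = Ed·Q_d/p = (-2.7)·10720/137 = -211.27007…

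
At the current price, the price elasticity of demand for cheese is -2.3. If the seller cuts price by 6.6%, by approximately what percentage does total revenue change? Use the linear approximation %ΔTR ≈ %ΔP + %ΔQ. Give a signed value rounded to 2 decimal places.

+8.58%

%ΔQ ≈ Ed × %ΔP = (-2.3) × (-6.6%) = +15.1800%
%ΔTR ≈ %ΔP + %ΔQ = (-6.6%) + (+15.1800%) = +8.5800%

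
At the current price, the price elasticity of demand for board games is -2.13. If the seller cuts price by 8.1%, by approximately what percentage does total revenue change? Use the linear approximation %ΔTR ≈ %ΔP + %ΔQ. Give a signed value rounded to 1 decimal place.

%ΔQ ≈ Ed × %ΔP = (-2.13) × (-8.1%) = +17.2530%
%ΔTR ≈ %ΔP + %ΔQ = (-8.1%) + (+17.2530%) = +9.1530%

+9.2%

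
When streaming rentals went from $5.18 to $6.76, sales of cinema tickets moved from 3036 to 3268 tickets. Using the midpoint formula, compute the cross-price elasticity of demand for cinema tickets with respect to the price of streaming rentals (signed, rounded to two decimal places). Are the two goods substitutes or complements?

%ΔQ_{cinema tickets} = (3268 − 3036)/avg = 232/3152 = 0.073604…
%ΔP_{streaming rentals} = (6.76 − 5.18)/avg = 1.58/5.97 = 0.264656…
E_cross = (232/3152) / (1.58/5.97) = 0.2781…
E_cross > 0 ⇒ the goods are substitutes.

0.28; substitutes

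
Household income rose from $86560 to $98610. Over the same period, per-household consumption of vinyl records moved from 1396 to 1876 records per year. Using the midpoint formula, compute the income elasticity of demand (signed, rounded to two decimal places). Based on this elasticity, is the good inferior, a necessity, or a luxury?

%ΔQ = (1876 − 1396)/[( 1396 + 1876)/2] = 480/1636 = 0.293398…
%ΔIncome = (98610 − 86560)/[( 86560 + 98610)/2] = 12050/92585 = 0.130150…
E_income = (480/1636) / (12050/92585) = 2.2542…
E_income > 1 ⇒ normal good, luxury.

2.25; luxury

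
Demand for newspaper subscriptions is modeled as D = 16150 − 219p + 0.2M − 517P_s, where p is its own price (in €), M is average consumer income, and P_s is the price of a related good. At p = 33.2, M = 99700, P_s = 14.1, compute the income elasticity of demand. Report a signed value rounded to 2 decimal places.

0.93

At the given values, D = 16150 − 219(33.2) + 0.2(99700) − 517(14.1) = 21529.5.
∂D/∂M = 0.2.
E = (0.2) × (99700/21529.5) = 0.9261…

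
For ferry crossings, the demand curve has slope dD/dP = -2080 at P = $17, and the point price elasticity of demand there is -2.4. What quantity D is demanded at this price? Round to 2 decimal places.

14733.33

Ed = (dD/dP)·(P/D) ⇒ D = (dD/dP)·P/Ed = (-2080)·17/(-2.4) = 14733.3333…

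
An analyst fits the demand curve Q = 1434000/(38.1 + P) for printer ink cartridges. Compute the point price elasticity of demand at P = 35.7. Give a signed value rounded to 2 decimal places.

-0.48

dQ/dP = −1434000/(38.1 + P)² = -263.291. At P = 35.7, Q = 19430.9.
Ed = (dQ/dP)·(P/Q) = (-263.291) × (35.7/19430.9) = -0.4837…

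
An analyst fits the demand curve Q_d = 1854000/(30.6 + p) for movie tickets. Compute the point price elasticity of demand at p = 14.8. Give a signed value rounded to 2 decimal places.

-0.33

dQ_d/dp = −1854000/(30.6 + p)² = -899.493. At p = 14.8, Q_d = 40837.
Ed = (dQ_d/dp)·(p/Q_d) = (-899.493) × (14.8/40837) = -0.3259…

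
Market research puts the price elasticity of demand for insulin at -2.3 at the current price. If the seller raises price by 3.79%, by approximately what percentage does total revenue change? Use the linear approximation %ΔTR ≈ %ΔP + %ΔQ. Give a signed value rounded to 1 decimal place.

%ΔQ ≈ Ed × %ΔP = (-2.3) × (+3.79%) = -8.7170%
%ΔTR ≈ %ΔP + %ΔQ = (+3.79%) + (-8.7170%) = -4.9270%

-4.9%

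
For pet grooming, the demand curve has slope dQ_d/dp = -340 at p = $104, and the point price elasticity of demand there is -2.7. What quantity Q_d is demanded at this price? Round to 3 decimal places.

Ed = (dQ_d/dp)·(p/Q_d) ⇒ Q_d = (dQ_d/dp)·p/Ed = (-340)·104/(-2.7) = 13096.29629…

13096.296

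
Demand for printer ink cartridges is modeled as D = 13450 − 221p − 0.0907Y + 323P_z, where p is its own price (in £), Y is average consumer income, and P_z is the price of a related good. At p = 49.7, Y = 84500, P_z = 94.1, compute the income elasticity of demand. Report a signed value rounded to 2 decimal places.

-0.30

At the given values, D = 13450 − 221(49.7) − 0.0907(84500) + 323(94.1) = 25196.45.
∂D/∂Y = -0.0907.
E = (-0.0907) × (84500/25196.45) = -0.3041…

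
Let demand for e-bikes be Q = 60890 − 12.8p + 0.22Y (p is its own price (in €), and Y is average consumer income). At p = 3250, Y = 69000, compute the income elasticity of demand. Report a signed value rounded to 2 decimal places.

0.44

At the given values, Q = 60890 − 12.8(3250) + 0.22(69000) = 34470.
∂Q/∂Y = 0.22.
E = (0.22) × (69000/34470) = 0.4403…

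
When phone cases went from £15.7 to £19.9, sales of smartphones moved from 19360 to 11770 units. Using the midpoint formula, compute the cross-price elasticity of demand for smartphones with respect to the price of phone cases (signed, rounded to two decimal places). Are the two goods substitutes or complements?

%ΔQ_{smartphones} = (11770 − 19360)/avg = -7590/15565 = -0.487632…
%ΔP_{phone cases} = (19.9 − 15.7)/avg = 4.2/17.8 = 0.235955…
E_cross = (-7590/15565) / (4.2/17.8) = -2.0666…
E_cross < 0 ⇒ the goods are complements.

-2.07; complements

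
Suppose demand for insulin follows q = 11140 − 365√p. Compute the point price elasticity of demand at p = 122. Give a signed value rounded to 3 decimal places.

dq/dp = −365/(2√p) = -16.5228. At p = 122, q = 7108.44.
Ed = (dq/dp)·(p/q) = (-16.5228) × (122/7108.44) = -0.28357…

-0.284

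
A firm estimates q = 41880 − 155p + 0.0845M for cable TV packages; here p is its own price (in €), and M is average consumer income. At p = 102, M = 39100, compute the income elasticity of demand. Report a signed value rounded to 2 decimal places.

At the given values, q = 41880 − 155(102) + 0.0845(39100) = 29373.95.
∂q/∂M = 0.0845.
E = (0.0845) × (39100/29373.95) = 0.1124…

0.11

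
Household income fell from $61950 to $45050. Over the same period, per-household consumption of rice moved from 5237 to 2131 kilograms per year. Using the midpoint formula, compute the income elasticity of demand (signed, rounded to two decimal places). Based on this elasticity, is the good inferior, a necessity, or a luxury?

%ΔQ = (2131 − 5237)/[( 5237 + 2131)/2] = -3106/3684 = -0.843105…
%ΔIncome = (45050 − 61950)/[( 61950 + 45050)/2] = -16900/53500 = -0.315887…
E_income = (-3106/3684) / (-16900/53500) = 2.6690…
E_income > 1 ⇒ normal good, luxury.

2.67; luxury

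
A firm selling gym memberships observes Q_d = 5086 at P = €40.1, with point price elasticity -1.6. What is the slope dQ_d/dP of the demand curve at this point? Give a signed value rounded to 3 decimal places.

-202.933

Ed = (dQ_d/dP)·(P/Q_d) ⇒ dQ_d/dP = Ed·Q_d/P = (-1.6)·5086/40.1 = -202.93266…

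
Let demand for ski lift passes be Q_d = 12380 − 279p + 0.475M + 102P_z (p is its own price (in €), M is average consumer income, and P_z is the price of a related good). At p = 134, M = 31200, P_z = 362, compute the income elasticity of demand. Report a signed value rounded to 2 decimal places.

At the given values, Q_d = 12380 − 279(134) + 0.475(31200) + 102(362) = 26738.
∂Q_d/∂M = 0.475.
E = (0.475) × (31200/26738) = 0.5542…

0.55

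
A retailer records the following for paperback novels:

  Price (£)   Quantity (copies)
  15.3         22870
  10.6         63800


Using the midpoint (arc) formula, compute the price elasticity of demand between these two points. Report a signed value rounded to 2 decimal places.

%ΔQ = (63800 − 22870) / [(22870 + 63800)/2] = 40930/43335 = 0.944502…
%ΔP = (10.6 − 15.3) / [(15.3 + 10.6)/2] = -4.7/12.95 = -0.362934…
Arc Ed = %ΔQ / %ΔP = (40930/43335) / (-4.7/12.95) = -2.6024…

-2.60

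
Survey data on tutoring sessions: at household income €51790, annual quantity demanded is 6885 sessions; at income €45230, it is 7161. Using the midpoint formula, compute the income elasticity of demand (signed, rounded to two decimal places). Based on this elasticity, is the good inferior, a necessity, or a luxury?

%ΔQ = (7161 − 6885)/[( 6885 + 7161)/2] = 276/7023 = 0.039299…
%ΔIncome = (45230 − 51790)/[( 51790 + 45230)/2] = -6560/48510 = -0.135229…
E_income = (276/7023) / (-6560/48510) = -0.2906…
E_income < 0 ⇒ inferior good.

-0.29; inferior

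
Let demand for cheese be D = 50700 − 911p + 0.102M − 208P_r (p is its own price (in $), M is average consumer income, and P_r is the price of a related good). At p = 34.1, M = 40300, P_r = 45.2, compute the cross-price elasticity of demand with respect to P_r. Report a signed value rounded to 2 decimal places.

At the given values, D = 50700 − 911(34.1) + 0.102(40300) − 208(45.2) = 14343.9.
∂D/∂P_r = -208.
E = (-208) × (45.2/14343.9) = -0.6554…

-0.66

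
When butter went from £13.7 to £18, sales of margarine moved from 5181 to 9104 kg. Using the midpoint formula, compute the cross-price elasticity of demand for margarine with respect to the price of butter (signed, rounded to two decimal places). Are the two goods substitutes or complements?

2.02; substitutes

%ΔQ_{margarine} = (9104 − 5181)/avg = 3923/7142.5 = 0.549247…
%ΔP_{butter} = (18 − 13.7)/avg = 4.3/15.85 = 0.271293…
E_cross = (3923/7142.5) / (4.3/15.85) = 2.0245…
E_cross > 0 ⇒ the goods are substitutes.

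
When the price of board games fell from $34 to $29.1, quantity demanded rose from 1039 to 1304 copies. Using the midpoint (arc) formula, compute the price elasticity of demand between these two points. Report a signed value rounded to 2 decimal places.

-1.46

%ΔQ = (1304 − 1039) / [(1039 + 1304)/2] = 265/1171.5 = 0.226205…
%ΔP = (29.1 − 34) / [(34 + 29.1)/2] = -4.9/31.55 = -0.155309…
Arc Ed = %ΔQ / %ΔP = (265/1171.5) / (-4.9/31.55) = -1.4564…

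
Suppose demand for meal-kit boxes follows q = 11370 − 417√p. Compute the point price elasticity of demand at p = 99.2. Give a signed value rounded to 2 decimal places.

dq/dp = −417/(2√p) = -20.9339. At p = 99.2, q = 7216.71.
Ed = (dq/dp)·(p/q) = (-20.9339) × (99.2/7216.71) = -0.2877…

-0.29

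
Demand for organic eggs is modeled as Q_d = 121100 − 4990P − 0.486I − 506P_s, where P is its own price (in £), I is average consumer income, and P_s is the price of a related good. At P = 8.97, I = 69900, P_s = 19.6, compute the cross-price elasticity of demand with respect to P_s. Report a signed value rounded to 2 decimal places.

At the given values, Q_d = 121100 − 4990(8.97) − 0.486(69900) − 506(19.6) = 32450.7.
∂Q_d/∂P_s = -506.
E = (-506) × (19.6/32450.7) = -0.3056…

-0.31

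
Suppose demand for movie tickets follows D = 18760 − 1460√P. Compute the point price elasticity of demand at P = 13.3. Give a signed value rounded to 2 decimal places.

-0.20

dD/dP = −1460/(2√P) = -200.169. At P = 13.3, D = 13435.5.
Ed = (dD/dP)·(P/D) = (-200.169) × (13.3/13435.5) = -0.1981…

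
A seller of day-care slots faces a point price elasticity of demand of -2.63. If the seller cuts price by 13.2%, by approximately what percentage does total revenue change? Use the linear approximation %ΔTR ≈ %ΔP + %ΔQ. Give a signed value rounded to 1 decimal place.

%ΔQ ≈ Ed × %ΔP = (-2.63) × (-13.2%) = +34.7160%
%ΔTR ≈ %ΔP + %ΔQ = (-13.2%) + (+34.7160%) = +21.5160%

+21.5%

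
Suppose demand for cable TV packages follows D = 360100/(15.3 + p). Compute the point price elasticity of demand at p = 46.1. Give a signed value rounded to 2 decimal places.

dD/dp = −360100/(15.3 + p)² = -95.5183. At p = 46.1, D = 5864.82.
Ed = (dD/dp)·(p/D) = (-95.5183) × (46.1/5864.82) = -0.7508…

-0.75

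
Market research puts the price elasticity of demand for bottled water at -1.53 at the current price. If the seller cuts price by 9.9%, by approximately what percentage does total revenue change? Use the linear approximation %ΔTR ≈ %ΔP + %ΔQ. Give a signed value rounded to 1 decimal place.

+5.2%

%ΔQ ≈ Ed × %ΔP = (-1.53) × (-9.9%) = +15.1470%
%ΔTR ≈ %ΔP + %ΔQ = (-9.9%) + (+15.1470%) = +5.2470%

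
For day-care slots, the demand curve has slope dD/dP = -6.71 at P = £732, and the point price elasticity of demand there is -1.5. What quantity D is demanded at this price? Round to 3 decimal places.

Ed = (dD/dP)·(P/D) ⇒ D = (dD/dP)·P/Ed = (-6.71)·732/(-1.5) = 3274.48

3274.480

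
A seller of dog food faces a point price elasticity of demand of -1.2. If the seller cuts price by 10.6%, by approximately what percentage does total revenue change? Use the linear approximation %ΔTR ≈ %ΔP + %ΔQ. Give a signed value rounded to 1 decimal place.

%ΔQ ≈ Ed × %ΔP = (-1.2) × (-10.6%) = +12.7200%
%ΔTR ≈ %ΔP + %ΔQ = (-10.6%) + (+12.7200%) = +2.1200%

+2.1%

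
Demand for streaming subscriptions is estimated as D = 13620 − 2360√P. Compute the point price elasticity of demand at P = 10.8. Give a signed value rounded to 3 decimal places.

dD/dP = −2360/(2√P) = -359.063. At P = 10.8, D = 5864.25.
Ed = (dD/dP)·(P/D) = (-359.063) × (10.8/5864.25) = -0.66127…

-0.661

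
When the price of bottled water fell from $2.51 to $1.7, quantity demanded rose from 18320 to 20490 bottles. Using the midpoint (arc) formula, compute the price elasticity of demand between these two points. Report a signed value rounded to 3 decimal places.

-0.291

%ΔQ = (20490 − 18320) / [(18320 + 20490)/2] = 2170/19405 = 0.111826…
%ΔP = (1.7 − 2.51) / [(2.51 + 1.7)/2] = -0.81/2.105 = -0.384798…
Arc Ed = %ΔQ / %ΔP = (2170/19405) / (-0.81/2.105) = -0.29061…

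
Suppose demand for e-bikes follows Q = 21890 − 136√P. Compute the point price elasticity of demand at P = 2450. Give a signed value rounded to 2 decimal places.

-0.22

dQ/dP = −136/(2√P) = -1.37381. At P = 2450, Q = 15158.3.
Ed = (dQ/dP)·(P/Q) = (-1.37381) × (2450/15158.3) = -0.2220…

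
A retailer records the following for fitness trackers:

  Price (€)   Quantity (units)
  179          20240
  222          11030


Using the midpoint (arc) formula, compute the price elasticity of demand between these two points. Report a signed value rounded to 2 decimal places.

%ΔQ = (11030 − 20240) / [(20240 + 11030)/2] = -9210/15635 = -0.589062…
%ΔP = (222 − 179) / [(179 + 222)/2] = 43/200.5 = 0.214463…
Arc Ed = %ΔQ / %ΔP = (-9210/15635) / (43/200.5) = -2.7466…

-2.75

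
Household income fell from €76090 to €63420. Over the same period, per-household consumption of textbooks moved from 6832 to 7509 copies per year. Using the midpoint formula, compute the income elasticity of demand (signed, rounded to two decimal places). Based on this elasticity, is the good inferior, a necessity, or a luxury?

%ΔQ = (7509 − 6832)/[( 6832 + 7509)/2] = 677/7170.5 = 0.094414…
%ΔIncome = (63420 − 76090)/[( 76090 + 63420)/2] = -12670/69755 = -0.181635…
E_income = (677/7170.5) / (-12670/69755) = -0.5198…
E_income < 0 ⇒ inferior good.

-0.52; inferior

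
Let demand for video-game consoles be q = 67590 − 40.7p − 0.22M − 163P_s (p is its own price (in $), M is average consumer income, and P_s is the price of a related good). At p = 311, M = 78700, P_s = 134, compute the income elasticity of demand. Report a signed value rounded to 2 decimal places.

-1.10

At the given values, q = 67590 − 40.7(311) − 0.22(78700) − 163(134) = 15776.3.
∂q/∂M = -0.22.
E = (-0.22) × (78700/15776.3) = -1.0974…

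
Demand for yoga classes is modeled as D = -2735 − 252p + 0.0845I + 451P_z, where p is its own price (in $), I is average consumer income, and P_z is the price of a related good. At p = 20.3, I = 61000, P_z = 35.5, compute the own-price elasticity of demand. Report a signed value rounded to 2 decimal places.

At the given values, D = -2735 − 252(20.3) + 0.0845(61000) + 451(35.5) = 13314.4.
∂D/∂p = −252.
E = (-252) × (20.3/13314.4) = -0.3842…

-0.38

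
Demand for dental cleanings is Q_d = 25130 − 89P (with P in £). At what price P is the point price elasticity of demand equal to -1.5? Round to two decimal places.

169.42

Ed = −89P/(25130 − 89P). Set this equal to -1.5:
89P = 1.5·(25130 − 89P) ⇒ 89P(1 + 1.5) = 1.5·25130
P = 1.5·25130 / (89·2.5) = 169.4157…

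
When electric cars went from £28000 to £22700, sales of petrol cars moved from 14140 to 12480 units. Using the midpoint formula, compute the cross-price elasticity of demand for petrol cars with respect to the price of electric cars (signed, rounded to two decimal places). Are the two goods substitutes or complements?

%ΔQ_{petrol cars} = (12480 − 14140)/avg = -1660/13310 = -0.124718…
%ΔP_{electric cars} = (22700 − 28000)/avg = -5300/25350 = -0.209072…
E_cross = (-1660/13310) / (-5300/25350) = 0.5965…
E_cross > 0 ⇒ the goods are substitutes.

0.60; substitutes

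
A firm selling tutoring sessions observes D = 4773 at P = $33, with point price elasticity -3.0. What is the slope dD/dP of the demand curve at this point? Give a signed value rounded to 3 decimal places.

-433.909

Ed = (dD/dP)·(P/D) ⇒ dD/dP = Ed·D/P = (-3.0)·4773/33 = -433.90909…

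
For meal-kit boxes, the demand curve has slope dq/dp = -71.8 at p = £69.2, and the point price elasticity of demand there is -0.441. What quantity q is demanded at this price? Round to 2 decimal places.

11266.58

Ed = (dq/dp)·(p/q) ⇒ q = (dq/dp)·p/Ed = (-71.8)·69.2/(-0.441) = 11266.5759…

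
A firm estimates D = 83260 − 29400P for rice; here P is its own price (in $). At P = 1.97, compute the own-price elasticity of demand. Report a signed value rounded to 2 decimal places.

At the given values, D = 83260 − 29400(1.97) = 25342.
∂D/∂P = −29400.
E = (-29400) × (1.97/25342) = -2.2854…

-2.29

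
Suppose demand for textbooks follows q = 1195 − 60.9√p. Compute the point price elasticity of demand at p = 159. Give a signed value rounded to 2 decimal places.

-0.90

dq/dp = −60.9/(2√p) = -2.41484. At p = 159, q = 427.08.
Ed = (dq/dp)·(p/q) = (-2.41484) × (159/427.08) = -0.8990…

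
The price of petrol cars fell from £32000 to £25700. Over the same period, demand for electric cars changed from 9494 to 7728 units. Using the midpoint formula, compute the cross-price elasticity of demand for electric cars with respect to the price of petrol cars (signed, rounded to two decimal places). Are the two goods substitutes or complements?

%ΔQ_{electric cars} = (7728 − 9494)/avg = -1766/8611 = -0.205086…
%ΔP_{petrol cars} = (25700 − 32000)/avg = -6300/28850 = -0.218370…
E_cross = (-1766/8611) / (-6300/28850) = 0.9391…
E_cross > 0 ⇒ the goods are substitutes.

0.94; substitutes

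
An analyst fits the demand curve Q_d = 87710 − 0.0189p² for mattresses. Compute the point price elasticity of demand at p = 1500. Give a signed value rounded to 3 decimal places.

dQ_d/dp = −2·0.0189·p = -56.7. At p = 1500, Q_d = 45185.
Ed = (dQ_d/dp)·(p/Q_d) = (-56.7) × (1500/45185) = -1.88226…

-1.882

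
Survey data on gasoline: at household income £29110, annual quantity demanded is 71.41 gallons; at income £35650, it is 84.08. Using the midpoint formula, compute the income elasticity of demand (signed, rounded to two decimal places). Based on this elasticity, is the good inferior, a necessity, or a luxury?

%ΔQ = (84.08 − 71.41)/[( 71.41 + 84.08)/2] = 12.67/77.745 = 0.162968…
%ΔIncome = (35650 − 29110)/[( 29110 + 35650)/2] = 6540/32380 = 0.201976…
E_income = (12.67/77.745) / (6540/32380) = 0.8068…
0 < E_income < 1 ⇒ normal good, necessity.

0.81; necessity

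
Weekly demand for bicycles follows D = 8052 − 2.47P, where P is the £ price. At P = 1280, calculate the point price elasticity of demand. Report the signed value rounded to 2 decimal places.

-0.65

dD/dP = −2.47. At P = 1280, D = 8052 − 2.47(1280) = 4890.4.
Ed = (dD/dP)·(P/D) = −2.47 × (1280/4890.4) = -0.6464…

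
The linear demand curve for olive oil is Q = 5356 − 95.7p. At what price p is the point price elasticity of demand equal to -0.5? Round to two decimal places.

18.66

Ed = −95.7p/(5356 − 95.7p). Set this equal to -0.5:
95.7p = 0.5·(5356 − 95.7p) ⇒ 95.7p(1 + 0.5) = 0.5·5356
p = 0.5·5356 / (95.7·1.5) = 18.6555…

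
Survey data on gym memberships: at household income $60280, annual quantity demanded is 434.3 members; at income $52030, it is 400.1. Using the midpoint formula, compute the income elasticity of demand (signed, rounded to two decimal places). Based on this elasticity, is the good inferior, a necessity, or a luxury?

0.56; necessity

%ΔQ = (400.1 − 434.3)/[( 434.3 + 400.1)/2] = -34.2/417.2 = -0.081975…
%ΔIncome = (52030 − 60280)/[( 60280 + 52030)/2] = -8250/56155 = -0.146914…
E_income = (-34.2/417.2) / (-8250/56155) = 0.5579…
0 < E_income < 1 ⇒ normal good, necessity.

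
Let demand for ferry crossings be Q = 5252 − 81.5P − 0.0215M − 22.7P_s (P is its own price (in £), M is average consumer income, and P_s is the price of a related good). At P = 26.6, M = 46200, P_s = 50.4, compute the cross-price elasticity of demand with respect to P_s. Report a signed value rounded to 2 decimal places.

-1.21

At the given values, Q = 5252 − 81.5(26.6) − 0.0215(46200) − 22.7(50.4) = 946.72.
∂Q/∂P_s = -22.7.
E = (-22.7) × (50.4/946.72) = -1.2084…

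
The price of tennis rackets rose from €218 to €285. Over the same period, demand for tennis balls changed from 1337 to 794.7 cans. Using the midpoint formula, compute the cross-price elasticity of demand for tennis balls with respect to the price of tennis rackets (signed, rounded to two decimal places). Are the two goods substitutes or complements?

%ΔQ_{tennis balls} = (794.7 − 1337)/avg = -542.3/1065.85 = -0.508795…
%ΔP_{tennis rackets} = (285 − 218)/avg = 67/251.5 = 0.266401…
E_cross = (-542.3/1065.85) / (67/251.5) = -1.9098…
E_cross < 0 ⇒ the goods are complements.

-1.91; complements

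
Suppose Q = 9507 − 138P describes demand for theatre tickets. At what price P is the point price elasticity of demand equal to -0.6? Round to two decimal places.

Ed = −138P/(9507 − 138P). Set this equal to -0.6:
138P = 0.6·(9507 − 138P) ⇒ 138P(1 + 0.6) = 0.6·9507
P = 0.6·9507 / (138·1.6) = 25.8342…

25.83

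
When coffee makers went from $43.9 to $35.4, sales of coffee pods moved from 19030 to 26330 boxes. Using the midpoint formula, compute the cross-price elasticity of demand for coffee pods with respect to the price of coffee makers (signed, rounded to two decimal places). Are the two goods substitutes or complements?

%ΔQ_{coffee pods} = (26330 − 19030)/avg = 7300/22680 = 0.321869…
%ΔP_{coffee makers} = (35.4 − 43.9)/avg = -8.5/39.65 = -0.214375…
E_cross = (7300/22680) / (-8.5/39.65) = -1.5014…
E_cross < 0 ⇒ the goods are complements.

-1.50; complements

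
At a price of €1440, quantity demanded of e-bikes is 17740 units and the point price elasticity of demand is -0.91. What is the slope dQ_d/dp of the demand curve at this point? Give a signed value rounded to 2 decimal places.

Ed = (dQ_d/dp)·(p/Q_d) ⇒ dQ_d/dp = Ed·Q_d/p = (-0.91)·17740/1440 = -11.2106…

-11.21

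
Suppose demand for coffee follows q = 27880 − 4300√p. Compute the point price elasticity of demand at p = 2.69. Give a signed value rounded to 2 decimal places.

-0.17

dq/dp = −4300/(2√p) = -1310.88. At p = 2.69, q = 20827.5.
Ed = (dq/dp)·(p/q) = (-1310.88) × (2.69/20827.5) = -0.1693…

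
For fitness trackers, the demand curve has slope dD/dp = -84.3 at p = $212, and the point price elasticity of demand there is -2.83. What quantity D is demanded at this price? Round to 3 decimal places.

6315.053

Ed = (dD/dp)·(p/D) ⇒ D = (dD/dp)·p/Ed = (-84.3)·212/(-2.83) = 6315.05300…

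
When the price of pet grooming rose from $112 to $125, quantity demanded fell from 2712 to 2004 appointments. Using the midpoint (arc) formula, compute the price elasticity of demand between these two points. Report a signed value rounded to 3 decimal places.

-2.737

%ΔQ = (2004 − 2712) / [(2712 + 2004)/2] = -708/2358 = -0.300254…
%ΔP = (125 − 112) / [(112 + 125)/2] = 13/118.5 = 0.109704…
Arc Ed = %ΔQ / %ΔP = (-708/2358) / (13/118.5) = -2.73693…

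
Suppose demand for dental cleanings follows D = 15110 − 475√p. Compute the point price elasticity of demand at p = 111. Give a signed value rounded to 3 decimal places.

dD/dp = −475/(2√p) = -22.5425. At p = 111, D = 10105.6.
Ed = (dD/dp)·(p/D) = (-22.5425) × (111/10105.6) = -0.24760…

-0.248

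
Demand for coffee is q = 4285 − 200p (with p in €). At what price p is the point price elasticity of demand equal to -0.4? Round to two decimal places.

Ed = −200p/(4285 − 200p). Set this equal to -0.4:
200p = 0.4·(4285 − 200p) ⇒ 200p(1 + 0.4) = 0.4·4285
p = 0.4·4285 / (200·1.4) = 6.1214…

6.12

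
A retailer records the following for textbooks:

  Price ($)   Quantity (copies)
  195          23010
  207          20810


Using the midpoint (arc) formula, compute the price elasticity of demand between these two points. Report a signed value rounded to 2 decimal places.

%ΔQ = (20810 − 23010) / [(23010 + 20810)/2] = -2200/21910 = -0.100410…
%ΔP = (207 − 195) / [(195 + 207)/2] = 12/201 = 0.059701…
Arc Ed = %ΔQ / %ΔP = (-2200/21910) / (12/201) = -1.6818…

-1.68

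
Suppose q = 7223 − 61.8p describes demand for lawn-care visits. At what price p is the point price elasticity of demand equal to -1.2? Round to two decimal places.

Ed = −61.8p/(7223 − 61.8p). Set this equal to -1.2:
61.8p = 1.2·(7223 − 61.8p) ⇒ 61.8p(1 + 1.2) = 1.2·7223
p = 1.2·7223 / (61.8·2.2) = 63.7511…

63.75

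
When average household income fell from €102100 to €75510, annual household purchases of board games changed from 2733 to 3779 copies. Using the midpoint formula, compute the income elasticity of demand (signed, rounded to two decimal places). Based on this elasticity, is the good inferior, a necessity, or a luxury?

%ΔQ = (3779 − 2733)/[( 2733 + 3779)/2] = 1046/3256 = 0.321253…
%ΔIncome = (75510 − 102100)/[( 102100 + 75510)/2] = -26590/88805 = -0.299420…
E_income = (1046/3256) / (-26590/88805) = -1.0729…
E_income < 0 ⇒ inferior good.

-1.07; inferior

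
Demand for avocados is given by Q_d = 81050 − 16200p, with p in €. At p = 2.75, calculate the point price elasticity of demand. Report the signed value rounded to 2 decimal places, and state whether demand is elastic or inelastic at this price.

dQ_d/dp = −16200. At p = 2.75, Q_d = 81050 − 16200(2.75) = 36500.
Ed = (dQ_d/dp)·(p/Q_d) = −16200 × (2.75/36500) = -1.2205…
|Ed| = 1.22 > 1, so demand is elastic.

-1.22; elastic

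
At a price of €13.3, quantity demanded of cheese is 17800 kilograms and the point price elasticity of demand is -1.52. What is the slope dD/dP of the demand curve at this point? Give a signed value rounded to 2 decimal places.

Ed = (dD/dP)·(P/D) ⇒ dD/dP = Ed·D/P = (-1.52)·17800/13.3 = -2034.2857…

-2034.29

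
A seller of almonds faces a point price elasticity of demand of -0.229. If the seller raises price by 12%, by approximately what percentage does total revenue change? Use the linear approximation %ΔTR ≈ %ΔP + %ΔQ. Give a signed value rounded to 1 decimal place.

+9.3%

%ΔQ ≈ Ed × %ΔP = (-0.229) × (+12%) = -2.7480%
%ΔTR ≈ %ΔP + %ΔQ = (+12%) + (-2.7480%) = +9.2520%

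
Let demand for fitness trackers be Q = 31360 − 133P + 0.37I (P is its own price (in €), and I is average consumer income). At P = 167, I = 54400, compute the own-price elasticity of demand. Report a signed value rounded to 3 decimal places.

At the given values, Q = 31360 − 133(167) + 0.37(54400) = 29277.
∂Q/∂P = −133.
E = (-133) × (167/29277) = -0.75865…

-0.759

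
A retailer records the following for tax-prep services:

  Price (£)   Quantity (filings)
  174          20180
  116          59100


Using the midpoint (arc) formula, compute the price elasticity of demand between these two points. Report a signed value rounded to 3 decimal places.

-2.455

%ΔQ = (59100 − 20180) / [(20180 + 59100)/2] = 38920/39640 = 0.981836…
%ΔP = (116 − 174) / [(174 + 116)/2] = -58/145 = -0.4
Arc Ed = %ΔQ / %ΔP = (38920/39640) / (-58/145) = -2.45459…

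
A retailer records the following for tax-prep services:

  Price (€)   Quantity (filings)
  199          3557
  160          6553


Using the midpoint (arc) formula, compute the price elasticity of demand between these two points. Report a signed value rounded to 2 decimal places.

%ΔQ = (6553 − 3557) / [(3557 + 6553)/2] = 2996/5055 = 0.592680…
%ΔP = (160 − 199) / [(199 + 160)/2] = -39/179.5 = -0.217270…
Arc Ed = %ΔQ / %ΔP = (2996/5055) / (-39/179.5) = -2.7278…

-2.73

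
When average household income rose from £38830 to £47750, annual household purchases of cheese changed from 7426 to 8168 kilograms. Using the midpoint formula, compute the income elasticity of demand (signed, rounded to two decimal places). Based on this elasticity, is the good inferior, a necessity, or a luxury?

%ΔQ = (8168 − 7426)/[( 7426 + 8168)/2] = 742/7797 = 0.095164…
%ΔIncome = (47750 − 38830)/[( 38830 + 47750)/2] = 8920/43290 = 0.206052…
E_income = (742/7797) / (8920/43290) = 0.4618…
0 < E_income < 1 ⇒ normal good, necessity.

0.46; necessity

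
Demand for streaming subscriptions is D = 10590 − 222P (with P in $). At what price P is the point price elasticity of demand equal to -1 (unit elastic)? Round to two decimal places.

23.85

Ed = −222P/(10590 − 222P). Set this equal to -1:
222P = 1·(10590 − 222P) ⇒ 222P(1 + 1) = 1·10590
P = 1·10590 / (222·2) = 23.8513…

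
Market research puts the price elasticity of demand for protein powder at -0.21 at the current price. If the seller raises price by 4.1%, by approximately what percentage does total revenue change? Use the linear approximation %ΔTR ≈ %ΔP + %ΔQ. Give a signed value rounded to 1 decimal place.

+3.2%

%ΔQ ≈ Ed × %ΔP = (-0.21) × (+4.1%) = -0.8610%
%ΔTR ≈ %ΔP + %ΔQ = (+4.1%) + (-0.8610%) = +3.2390%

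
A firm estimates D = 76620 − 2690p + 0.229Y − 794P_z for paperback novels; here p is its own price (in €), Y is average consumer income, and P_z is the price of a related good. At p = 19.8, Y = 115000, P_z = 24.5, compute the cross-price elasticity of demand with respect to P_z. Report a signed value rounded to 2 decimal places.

At the given values, D = 76620 − 2690(19.8) + 0.229(115000) − 794(24.5) = 30240.
∂D/∂P_z = -794.
E = (-794) × (24.5/30240) = -0.6432…

-0.64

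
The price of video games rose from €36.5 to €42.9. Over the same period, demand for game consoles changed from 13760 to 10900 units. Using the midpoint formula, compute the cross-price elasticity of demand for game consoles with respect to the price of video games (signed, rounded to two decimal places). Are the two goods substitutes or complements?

-1.44; complements

%ΔQ_{game consoles} = (10900 − 13760)/avg = -2860/12330 = -0.231954…
%ΔP_{video games} = (42.9 − 36.5)/avg = 6.4/39.7 = 0.161209…
E_cross = (-2860/12330) / (6.4/39.7) = -1.4388…
E_cross < 0 ⇒ the goods are complements.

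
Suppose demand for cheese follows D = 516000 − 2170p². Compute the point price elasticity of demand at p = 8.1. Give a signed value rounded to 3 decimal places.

dD/dp = −2·2170·p = -35154. At p = 8.1, D = 373626.3.
Ed = (dD/dp)·(p/D) = (-35154) × (8.1/373626.3) = -0.76211…

-0.762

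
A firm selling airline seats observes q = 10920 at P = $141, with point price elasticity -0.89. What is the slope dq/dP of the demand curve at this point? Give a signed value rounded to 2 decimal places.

Ed = (dq/dP)·(P/q) ⇒ dq/dP = Ed·q/P = (-0.89)·10920/141 = -68.9276…

-68.93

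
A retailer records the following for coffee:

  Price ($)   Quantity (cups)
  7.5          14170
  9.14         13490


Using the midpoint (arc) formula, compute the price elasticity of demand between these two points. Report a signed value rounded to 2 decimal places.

%ΔQ = (13490 − 14170) / [(14170 + 13490)/2] = -680/13830 = -0.049168…
%ΔP = (9.14 − 7.5) / [(7.5 + 9.14)/2] = 1.64/8.32 = 0.197115…
Arc Ed = %ΔQ / %ΔP = (-680/13830) / (1.64/8.32) = -0.2494…

-0.25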